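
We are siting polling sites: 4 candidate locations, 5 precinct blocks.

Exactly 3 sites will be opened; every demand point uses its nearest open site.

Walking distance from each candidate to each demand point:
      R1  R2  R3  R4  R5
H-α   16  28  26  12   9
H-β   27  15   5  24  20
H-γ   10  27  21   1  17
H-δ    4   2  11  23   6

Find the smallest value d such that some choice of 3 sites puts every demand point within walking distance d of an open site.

6

Open {H-β, H-γ, H-δ}.
  Farthest demand point is R5 at walking distance 6 (to H-δ); all others are ≤ 6.
With {H-α, H-γ, H-δ} the worst case is 11.
With {H-α, H-β, H-δ} the worst case is 12.
No size-3 selection achieves below 6.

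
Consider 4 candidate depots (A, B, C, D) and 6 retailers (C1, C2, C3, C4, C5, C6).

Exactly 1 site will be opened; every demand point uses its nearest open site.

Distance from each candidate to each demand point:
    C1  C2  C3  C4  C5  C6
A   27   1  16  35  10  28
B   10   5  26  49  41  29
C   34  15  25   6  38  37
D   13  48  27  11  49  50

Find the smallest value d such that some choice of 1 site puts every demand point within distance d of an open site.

Open {A}.
  Farthest demand point is C4 at distance 35 (to A); all others are ≤ 35.
With {C} the worst case is 38.
With {B} the worst case is 49.
No size-1 selection achieves below 35.

35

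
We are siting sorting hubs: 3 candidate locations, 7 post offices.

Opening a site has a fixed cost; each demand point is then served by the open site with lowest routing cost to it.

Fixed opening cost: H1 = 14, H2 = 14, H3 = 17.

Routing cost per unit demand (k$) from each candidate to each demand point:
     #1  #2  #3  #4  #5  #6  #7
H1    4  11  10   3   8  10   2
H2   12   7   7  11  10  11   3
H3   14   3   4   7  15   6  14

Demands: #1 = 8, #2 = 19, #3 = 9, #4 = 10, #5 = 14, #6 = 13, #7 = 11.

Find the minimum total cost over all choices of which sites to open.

398

Open {H1, H3}: assign each demand point to its cheapest open site.
  #1→H1 8×4=32, #2→H3 19×3=57, #3→H3 9×4=36, #4→H1 10×3=30, #5→H1 14×8=112, #6→H3 13×6=78, #7→H1 11×2=22
  routing cost 367, fixed 31 → total 398.
Compare {H1, H2, H3}: routing cost 367 + fixed 45 = 412.
Compare {H2, H3}: routing cost 510 + fixed 31 = 541.
Compare {H1, H2}: routing cost 522 + fixed 28 = 550.
All other subsets cost ≥ 412. Minimum total cost: 398.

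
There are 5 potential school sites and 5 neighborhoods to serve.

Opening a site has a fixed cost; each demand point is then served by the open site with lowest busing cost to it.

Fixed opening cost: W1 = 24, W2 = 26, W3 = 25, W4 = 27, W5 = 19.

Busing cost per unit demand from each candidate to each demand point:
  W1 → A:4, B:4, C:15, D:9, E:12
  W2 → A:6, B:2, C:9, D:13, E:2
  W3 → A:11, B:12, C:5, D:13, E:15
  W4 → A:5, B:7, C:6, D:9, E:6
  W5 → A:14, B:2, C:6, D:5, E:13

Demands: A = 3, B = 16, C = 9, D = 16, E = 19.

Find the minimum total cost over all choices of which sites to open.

267

Open {W2, W5}: assign each demand point to its cheapest open site.
  A→W2 3×6=18, B→W2 16×2=32, C→W5 9×6=54, D→W5 16×5=80, E→W2 19×2=38
  busing cost 222, fixed 45 → total 267.
Compare {W2, W3, W5}: busing cost 213 + fixed 70 = 283.
Compare {W1, W2, W5}: busing cost 216 + fixed 69 = 285.
Compare {W2, W4, W5}: busing cost 219 + fixed 72 = 291.
All other subsets cost ≥ 283. Minimum total cost: 267.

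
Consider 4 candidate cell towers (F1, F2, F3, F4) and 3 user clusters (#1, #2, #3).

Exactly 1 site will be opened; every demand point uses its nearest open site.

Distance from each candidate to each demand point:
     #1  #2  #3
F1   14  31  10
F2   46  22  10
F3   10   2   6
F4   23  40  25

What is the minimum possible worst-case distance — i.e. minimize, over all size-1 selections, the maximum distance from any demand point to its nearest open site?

10

Open {F3}.
  Farthest demand point is #1 at distance 10 (to F3); all others are ≤ 10.
With {F1} the worst case is 31.
With {F4} the worst case is 40.
No size-1 selection achieves below 10.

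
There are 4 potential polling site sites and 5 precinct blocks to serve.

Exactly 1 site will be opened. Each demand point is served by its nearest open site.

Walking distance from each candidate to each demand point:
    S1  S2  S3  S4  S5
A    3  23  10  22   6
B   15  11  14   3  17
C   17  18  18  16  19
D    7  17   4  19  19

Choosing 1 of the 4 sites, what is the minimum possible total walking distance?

60

Open {B}.
  S1→B 15, S2→B 11, S3→B 14, S4→B 3, S5→B 17  ⇒ total 60.
Compare {A}: total 64.
Compare {D}: total 66.
No size-1 selection does better; minimum is 60.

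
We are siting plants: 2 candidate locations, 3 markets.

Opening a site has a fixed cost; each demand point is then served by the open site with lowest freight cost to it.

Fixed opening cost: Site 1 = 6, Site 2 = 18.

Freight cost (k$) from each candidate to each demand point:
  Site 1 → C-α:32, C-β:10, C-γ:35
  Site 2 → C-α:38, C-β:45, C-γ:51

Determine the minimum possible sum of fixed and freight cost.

83

Open {Site 1}: assign each demand point to its cheapest open site.
  C-α→Site 1 32, C-β→Site 1 10, C-γ→Site 1 35
  freight cost 77, fixed 6 → total 83.
Compare {Site 1, Site 2}: freight cost 77 + fixed 24 = 101.
Compare {Site 2}: freight cost 134 + fixed 18 = 152.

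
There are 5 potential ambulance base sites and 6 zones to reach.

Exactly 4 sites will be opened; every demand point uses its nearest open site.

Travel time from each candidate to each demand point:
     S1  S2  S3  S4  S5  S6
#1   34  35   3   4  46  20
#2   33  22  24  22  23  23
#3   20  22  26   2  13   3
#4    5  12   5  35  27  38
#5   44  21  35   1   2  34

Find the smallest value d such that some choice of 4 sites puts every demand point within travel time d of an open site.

12

Open {#1, #3, #4, #5}.
  Farthest demand point is S2 at travel time 12 (to #4); all others are ≤ 12.
With {#2, #3, #4, #5} the worst case is 12.
With {#1, #2, #3, #4} the worst case is 13.
No size-4 selection achieves below 12.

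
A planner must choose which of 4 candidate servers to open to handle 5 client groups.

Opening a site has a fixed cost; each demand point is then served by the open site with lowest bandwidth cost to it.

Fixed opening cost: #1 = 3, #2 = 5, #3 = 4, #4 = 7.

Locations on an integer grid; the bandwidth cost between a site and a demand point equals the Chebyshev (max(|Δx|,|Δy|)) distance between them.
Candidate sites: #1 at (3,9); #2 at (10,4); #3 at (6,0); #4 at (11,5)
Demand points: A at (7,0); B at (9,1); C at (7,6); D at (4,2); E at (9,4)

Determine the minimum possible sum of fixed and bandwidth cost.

Open {#2, #3}: assign each demand point to its cheapest open site.
  A→#3 1, B→#2 3, C→#2 3, D→#3 2, E→#2 1
  bandwidth cost 10, fixed 9 → total 19.
Compare {#3}: bandwidth cost 16 + fixed 4 = 20.
Compare {#1, #3}: bandwidth cost 14 + fixed 7 = 21.
Compare {#2}: bandwidth cost 17 + fixed 5 = 22.
All other subsets cost ≥ 20. Minimum total cost: 19.

19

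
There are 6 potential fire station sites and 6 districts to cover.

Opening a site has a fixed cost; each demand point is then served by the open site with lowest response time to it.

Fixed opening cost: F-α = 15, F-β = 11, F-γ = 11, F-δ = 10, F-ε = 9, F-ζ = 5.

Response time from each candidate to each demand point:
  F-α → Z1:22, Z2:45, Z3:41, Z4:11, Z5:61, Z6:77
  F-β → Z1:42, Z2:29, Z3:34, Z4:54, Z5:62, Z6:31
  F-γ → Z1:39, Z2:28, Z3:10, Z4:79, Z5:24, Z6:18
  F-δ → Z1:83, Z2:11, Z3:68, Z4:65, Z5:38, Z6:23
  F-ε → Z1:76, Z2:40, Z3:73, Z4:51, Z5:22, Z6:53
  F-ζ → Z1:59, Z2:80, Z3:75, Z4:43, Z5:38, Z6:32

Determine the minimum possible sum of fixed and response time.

132

Open {F-α, F-γ, F-δ}: assign each demand point to its cheapest open site.
  Z1→F-α 22, Z2→F-δ 11, Z3→F-γ 10, Z4→F-α 11, Z5→F-γ 24, Z6→F-γ 18
  response time 96, fixed 36 → total 132.
Compare {F-α, F-γ, F-δ, F-ζ}: response time 96 + fixed 41 = 137.
Compare {F-α, F-γ}: response time 113 + fixed 26 = 139.
Compare {F-α, F-γ, F-δ, F-ε}: response time 94 + fixed 45 = 139.
All other subsets cost ≥ 137. Minimum total cost: 132.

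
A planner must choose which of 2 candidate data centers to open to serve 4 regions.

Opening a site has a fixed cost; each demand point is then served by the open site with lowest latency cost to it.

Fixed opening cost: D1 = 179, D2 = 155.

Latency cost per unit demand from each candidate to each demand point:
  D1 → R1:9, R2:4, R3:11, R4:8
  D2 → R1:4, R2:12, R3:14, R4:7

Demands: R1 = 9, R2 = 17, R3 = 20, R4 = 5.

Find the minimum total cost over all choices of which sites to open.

Open {D1}: assign each demand point to its cheapest open site.
  R1→D1 9×9=81, R2→D1 17×4=68, R3→D1 20×11=220, R4→D1 5×8=40
  latency cost 409, fixed 179 → total 588.
Compare {D1, D2}: latency cost 359 + fixed 334 = 693.
Compare {D2}: latency cost 555 + fixed 155 = 710.

588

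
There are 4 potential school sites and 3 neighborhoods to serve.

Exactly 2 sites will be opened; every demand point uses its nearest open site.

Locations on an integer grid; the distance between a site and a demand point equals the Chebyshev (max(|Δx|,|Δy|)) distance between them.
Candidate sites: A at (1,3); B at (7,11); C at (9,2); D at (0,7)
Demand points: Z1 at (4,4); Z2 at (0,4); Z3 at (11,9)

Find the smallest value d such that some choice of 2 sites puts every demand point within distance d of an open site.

Open {A, B}.
  Farthest demand point is Z3 at distance 4 (to B); all others are ≤ 4.
With {B, D} the worst case is 4.
With {A, C} the worst case is 7.
No size-2 selection achieves below 4.

4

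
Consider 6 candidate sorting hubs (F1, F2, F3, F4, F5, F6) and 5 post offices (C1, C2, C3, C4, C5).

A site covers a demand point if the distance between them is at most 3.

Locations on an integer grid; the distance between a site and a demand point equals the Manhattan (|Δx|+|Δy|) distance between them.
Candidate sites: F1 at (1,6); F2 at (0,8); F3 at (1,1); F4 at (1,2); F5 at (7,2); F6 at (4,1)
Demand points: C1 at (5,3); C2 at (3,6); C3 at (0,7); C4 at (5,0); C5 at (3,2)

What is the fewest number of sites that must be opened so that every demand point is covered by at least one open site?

Coverage sets (demand points within 3 of each site):
  F1: {C2, C3}
  F2: {C3}
  F3: {C5}
  F4: {C5}
  F5: {C1}
  F6: {C1, C4, C5}
No single site covers all 5 demand points.
But {F1, F6} covers everything, so the minimum is 2.

2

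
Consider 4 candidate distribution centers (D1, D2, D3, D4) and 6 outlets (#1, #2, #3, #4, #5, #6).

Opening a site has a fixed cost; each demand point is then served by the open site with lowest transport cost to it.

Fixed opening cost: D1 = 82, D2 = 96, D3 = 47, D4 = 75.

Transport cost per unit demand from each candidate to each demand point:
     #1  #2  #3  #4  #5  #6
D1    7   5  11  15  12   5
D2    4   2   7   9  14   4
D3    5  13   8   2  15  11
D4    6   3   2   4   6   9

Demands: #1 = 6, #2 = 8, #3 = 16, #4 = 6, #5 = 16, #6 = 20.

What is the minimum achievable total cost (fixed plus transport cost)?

Open {D2, D4}: assign each demand point to its cheapest open site.
  #1→D2 6×4=24, #2→D2 8×2=16, #3→D4 16×2=32, #4→D4 6×4=24, #5→D4 16×6=96, #6→D2 20×4=80
  transport cost 272, fixed 171 → total 443.
Compare {D4}: transport cost 392 + fixed 75 = 467.
Compare {D1, D4}: transport cost 312 + fixed 157 = 469.
Compare {D2, D3, D4}: transport cost 260 + fixed 218 = 478.
All other subsets cost ≥ 467. Minimum total cost: 443.

443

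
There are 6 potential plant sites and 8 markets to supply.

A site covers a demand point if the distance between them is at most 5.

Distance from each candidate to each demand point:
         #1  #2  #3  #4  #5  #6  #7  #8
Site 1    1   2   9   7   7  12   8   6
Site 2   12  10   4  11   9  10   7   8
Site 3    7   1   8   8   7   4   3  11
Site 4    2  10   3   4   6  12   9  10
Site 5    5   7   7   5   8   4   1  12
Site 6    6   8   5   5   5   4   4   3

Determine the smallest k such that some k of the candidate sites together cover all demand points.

2

Coverage sets (demand points within 5 of each site):
  Site 1: {#1, #2}
  Site 2: {#3}
  Site 3: {#2, #6, #7}
  Site 4: {#1, #3, #4}
  Site 5: {#1, #4, #6, #7}
  Site 6: {#3, #4, #5, #6, #7, #8}
No single site covers all 8 demand points.
But {Site 1, Site 6} covers everything, so the minimum is 2.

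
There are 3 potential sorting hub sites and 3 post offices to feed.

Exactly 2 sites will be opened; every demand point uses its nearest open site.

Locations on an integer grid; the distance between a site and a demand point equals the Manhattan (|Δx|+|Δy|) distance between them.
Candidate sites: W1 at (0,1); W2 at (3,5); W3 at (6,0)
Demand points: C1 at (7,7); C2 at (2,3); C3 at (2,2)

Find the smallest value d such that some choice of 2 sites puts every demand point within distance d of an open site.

6

Open {W1, W2}.
  Farthest demand point is C1 at distance 6 (to W2); all others are ≤ 6.
With {W2, W3} the worst case is 6.
With {W1, W3} the worst case is 8.
No size-2 selection achieves below 6.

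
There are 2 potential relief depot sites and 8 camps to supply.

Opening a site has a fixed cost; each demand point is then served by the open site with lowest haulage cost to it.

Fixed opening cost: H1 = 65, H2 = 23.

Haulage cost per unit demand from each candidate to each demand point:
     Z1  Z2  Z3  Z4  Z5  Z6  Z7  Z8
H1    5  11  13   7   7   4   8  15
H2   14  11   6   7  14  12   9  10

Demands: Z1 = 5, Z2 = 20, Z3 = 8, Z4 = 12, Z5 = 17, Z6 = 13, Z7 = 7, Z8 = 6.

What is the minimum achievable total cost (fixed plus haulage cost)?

752

Open {H1, H2}: assign each demand point to its cheapest open site.
  Z1→H1 5×5=25, Z2→H1 20×11=220, Z3→H2 8×6=48, Z4→H1 12×7=84, Z5→H1 17×7=119, Z6→H1 13×4=52, Z7→H1 7×8=56, Z8→H2 6×10=60
  haulage cost 664, fixed 88 → total 752.
Compare {H1}: haulage cost 750 + fixed 65 = 815.
Compare {H2}: haulage cost 939 + fixed 23 = 962.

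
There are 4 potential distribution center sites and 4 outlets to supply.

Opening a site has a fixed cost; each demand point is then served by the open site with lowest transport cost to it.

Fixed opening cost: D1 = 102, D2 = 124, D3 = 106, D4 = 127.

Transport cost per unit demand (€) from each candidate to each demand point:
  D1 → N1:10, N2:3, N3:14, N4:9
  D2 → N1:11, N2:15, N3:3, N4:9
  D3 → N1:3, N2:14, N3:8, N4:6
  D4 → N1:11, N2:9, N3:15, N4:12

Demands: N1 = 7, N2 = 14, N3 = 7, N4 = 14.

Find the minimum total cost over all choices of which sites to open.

411

Open {D1, D3}: assign each demand point to its cheapest open site.
  N1→D3 7×3=21, N2→D1 14×3=42, N3→D3 7×8=56, N4→D3 14×6=84
  transport cost 203, fixed 208 → total 411.
Compare {D1}: transport cost 336 + fixed 102 = 438.
Compare {D3}: transport cost 357 + fixed 106 = 463.
Compare {D1, D2}: transport cost 259 + fixed 226 = 485.
All other subsets cost ≥ 438. Minimum total cost: 411.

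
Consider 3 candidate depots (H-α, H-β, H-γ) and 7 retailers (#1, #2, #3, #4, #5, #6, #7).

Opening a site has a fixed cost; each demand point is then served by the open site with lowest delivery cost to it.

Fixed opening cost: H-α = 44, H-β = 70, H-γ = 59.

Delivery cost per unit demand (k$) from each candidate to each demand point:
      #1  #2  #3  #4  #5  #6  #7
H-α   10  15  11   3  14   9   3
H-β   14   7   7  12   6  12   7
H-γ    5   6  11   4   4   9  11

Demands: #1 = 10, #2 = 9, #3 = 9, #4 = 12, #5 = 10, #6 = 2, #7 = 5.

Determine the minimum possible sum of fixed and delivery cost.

415

Open {H-α, H-γ}: assign each demand point to its cheapest open site.
  #1→H-γ 10×5=50, #2→H-γ 9×6=54, #3→H-α 9×11=99, #4→H-α 12×3=36, #5→H-γ 10×4=40, #6→H-α 2×9=18, #7→H-α 5×3=15
  delivery cost 312, fixed 103 → total 415.
Compare {H-γ}: delivery cost 364 + fixed 59 = 423.
Compare {H-β, H-γ}: delivery cost 308 + fixed 129 = 437.
Compare {H-α, H-β, H-γ}: delivery cost 276 + fixed 173 = 449.
All other subsets cost ≥ 423. Minimum total cost: 415.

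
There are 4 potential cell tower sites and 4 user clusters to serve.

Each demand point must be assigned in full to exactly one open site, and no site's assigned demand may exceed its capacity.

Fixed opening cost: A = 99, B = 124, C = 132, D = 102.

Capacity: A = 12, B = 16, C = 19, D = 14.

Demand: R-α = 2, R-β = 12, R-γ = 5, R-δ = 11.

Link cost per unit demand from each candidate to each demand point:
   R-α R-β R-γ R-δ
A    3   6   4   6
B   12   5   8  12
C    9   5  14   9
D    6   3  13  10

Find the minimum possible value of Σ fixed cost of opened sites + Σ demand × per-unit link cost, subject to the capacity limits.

Open {A, C}; cheapest assignment that respects the capacities:
  A (cap 12, load 11): R-δ — cost 11×6 = 66
  C (cap 19, load 19): R-α, R-β, R-γ — cost 2×9 + 12×5 + 5×14 = 148
  Shipping 214, fixed 231 → total 445.
  Any other capacity-feasible assignment to {A, C} ships for at least 214.
Compare {B, D}: its best feasible assignment gives total 446.
Compare {C, D}: its best feasible assignment gives total 451.
Every other set of open sites that can feasibly serve all demand totals ≥ 446 even under its best assignment. Minimum: 445.

445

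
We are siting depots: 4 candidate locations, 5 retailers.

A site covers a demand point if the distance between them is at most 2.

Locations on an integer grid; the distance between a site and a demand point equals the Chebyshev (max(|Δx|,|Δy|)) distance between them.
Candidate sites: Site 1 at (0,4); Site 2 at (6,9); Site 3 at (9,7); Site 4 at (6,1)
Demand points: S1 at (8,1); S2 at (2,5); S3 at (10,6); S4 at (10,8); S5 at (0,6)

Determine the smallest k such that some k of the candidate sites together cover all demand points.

3

Coverage sets (demand points within 2 of each site):
  Site 1: {S2, S5}
  Site 2: {}
  Site 3: {S3, S4}
  Site 4: {S1}
No 2 sites suffice: every size-2 union leaves at least one demand point uncovered.
But {Site 1, Site 3, Site 4} covers everything, so the minimum is 3.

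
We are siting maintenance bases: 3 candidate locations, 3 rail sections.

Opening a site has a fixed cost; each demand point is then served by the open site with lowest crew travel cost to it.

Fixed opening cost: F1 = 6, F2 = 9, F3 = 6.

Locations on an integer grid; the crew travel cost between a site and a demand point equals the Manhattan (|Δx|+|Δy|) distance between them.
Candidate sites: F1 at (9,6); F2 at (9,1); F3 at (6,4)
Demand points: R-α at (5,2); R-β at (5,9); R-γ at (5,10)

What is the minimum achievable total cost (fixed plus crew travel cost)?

22

Open {F3}: assign each demand point to its cheapest open site.
  R-α→F3 3, R-β→F3 6, R-γ→F3 7
  crew travel cost 16, fixed 6 → total 22.
Compare {F1, F3}: crew travel cost 16 + fixed 12 = 28.
Compare {F1}: crew travel cost 23 + fixed 6 = 29.
Compare {F2, F3}: crew travel cost 16 + fixed 15 = 31.
All other subsets cost ≥ 28. Minimum total cost: 22.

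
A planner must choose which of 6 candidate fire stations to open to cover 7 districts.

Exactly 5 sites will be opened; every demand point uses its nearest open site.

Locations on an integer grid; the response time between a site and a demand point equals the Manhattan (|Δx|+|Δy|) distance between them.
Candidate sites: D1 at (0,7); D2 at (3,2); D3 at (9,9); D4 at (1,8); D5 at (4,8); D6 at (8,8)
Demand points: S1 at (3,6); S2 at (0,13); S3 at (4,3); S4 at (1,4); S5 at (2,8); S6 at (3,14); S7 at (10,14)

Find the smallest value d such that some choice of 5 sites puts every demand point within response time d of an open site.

Open {D1, D2, D3, D4, D5}.
  Farthest demand point is S6 at response time 7 (to D5); all others are ≤ 7.
With {D1, D2, D3, D5, D6} the worst case is 7.
With {D1, D3, D4, D5, D6} the worst case is 7.
No size-5 selection achieves below 7.

7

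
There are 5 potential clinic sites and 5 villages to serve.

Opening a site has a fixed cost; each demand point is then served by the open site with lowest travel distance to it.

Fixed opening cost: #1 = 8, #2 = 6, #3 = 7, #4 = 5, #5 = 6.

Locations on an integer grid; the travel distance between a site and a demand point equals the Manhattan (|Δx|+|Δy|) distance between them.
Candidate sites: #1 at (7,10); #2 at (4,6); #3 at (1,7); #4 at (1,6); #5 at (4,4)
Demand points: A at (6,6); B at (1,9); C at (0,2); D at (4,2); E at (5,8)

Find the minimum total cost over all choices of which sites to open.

28

Open {#2, #4}: assign each demand point to its cheapest open site.
  A→#2 2, B→#4 3, C→#4 5, D→#2 4, E→#2 3
  travel distance 17, fixed 11 → total 28.
Compare {#2}: travel distance 23 + fixed 6 = 29.
Compare {#2, #3}: travel distance 17 + fixed 13 = 30.
Compare {#4, #5}: travel distance 19 + fixed 11 = 30.
All other subsets cost ≥ 29. Minimum total cost: 28.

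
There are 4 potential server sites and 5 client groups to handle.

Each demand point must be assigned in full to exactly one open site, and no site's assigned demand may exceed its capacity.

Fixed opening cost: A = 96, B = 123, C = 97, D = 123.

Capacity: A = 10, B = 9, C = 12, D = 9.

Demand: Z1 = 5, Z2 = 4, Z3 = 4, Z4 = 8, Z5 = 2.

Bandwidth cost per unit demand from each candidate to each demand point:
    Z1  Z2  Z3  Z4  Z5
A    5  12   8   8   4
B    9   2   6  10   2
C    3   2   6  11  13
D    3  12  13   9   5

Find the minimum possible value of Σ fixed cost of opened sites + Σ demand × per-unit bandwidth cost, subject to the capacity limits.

Open {A, B, C}; cheapest assignment that respects the capacities:
  A (cap 10, load 8): Z4 — cost 8×8 = 64
  B (cap 9, load 6): Z2, Z5 — cost 4×2 + 2×2 = 12
  C (cap 12, load 9): Z1, Z3 — cost 5×3 + 4×6 = 39
  Shipping 115, fixed 316 → total 431.
  Any other capacity-feasible assignment to {A, B, C} ships for at least 115.
Compare {A, C, D}: its best feasible assignment gives total 435.
Compare {A, B, D}: its best feasible assignment gives total 461.
Every other set of open sites that can feasibly serve all demand totals ≥ 435 even under its best assignment. Minimum: 431.

431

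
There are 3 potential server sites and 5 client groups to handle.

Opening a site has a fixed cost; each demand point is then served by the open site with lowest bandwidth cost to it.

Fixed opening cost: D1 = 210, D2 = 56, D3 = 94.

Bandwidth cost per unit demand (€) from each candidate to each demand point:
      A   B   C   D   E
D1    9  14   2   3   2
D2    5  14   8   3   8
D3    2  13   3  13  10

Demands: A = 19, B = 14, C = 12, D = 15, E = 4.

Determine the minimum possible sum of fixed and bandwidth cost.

Open {D2, D3}: assign each demand point to its cheapest open site.
  A→D3 19×2=38, B→D3 14×13=182, C→D3 12×3=36, D→D2 15×3=45, E→D2 4×8=32
  bandwidth cost 333, fixed 150 → total 483.
Compare {D2}: bandwidth cost 464 + fixed 56 = 520.
Compare {D3}: bandwidth cost 491 + fixed 94 = 585.
Compare {D1, D3}: bandwidth cost 297 + fixed 304 = 601.
All other subsets cost ≥ 520. Minimum total cost: 483.

483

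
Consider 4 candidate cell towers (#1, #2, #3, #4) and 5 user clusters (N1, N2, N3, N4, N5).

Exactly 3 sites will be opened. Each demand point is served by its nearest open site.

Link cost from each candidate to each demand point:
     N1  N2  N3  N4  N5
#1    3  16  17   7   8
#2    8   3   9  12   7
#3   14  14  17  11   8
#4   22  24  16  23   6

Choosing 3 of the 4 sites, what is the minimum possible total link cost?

Open {#1, #2, #4}.
  N1→#1 3, N2→#2 3, N3→#2 9, N4→#1 7, N5→#4 6  ⇒ total 28.
Compare {#1, #2, #3}: total 29.
Compare {#2, #3, #4}: total 37.
No size-3 selection does better; minimum is 28.

28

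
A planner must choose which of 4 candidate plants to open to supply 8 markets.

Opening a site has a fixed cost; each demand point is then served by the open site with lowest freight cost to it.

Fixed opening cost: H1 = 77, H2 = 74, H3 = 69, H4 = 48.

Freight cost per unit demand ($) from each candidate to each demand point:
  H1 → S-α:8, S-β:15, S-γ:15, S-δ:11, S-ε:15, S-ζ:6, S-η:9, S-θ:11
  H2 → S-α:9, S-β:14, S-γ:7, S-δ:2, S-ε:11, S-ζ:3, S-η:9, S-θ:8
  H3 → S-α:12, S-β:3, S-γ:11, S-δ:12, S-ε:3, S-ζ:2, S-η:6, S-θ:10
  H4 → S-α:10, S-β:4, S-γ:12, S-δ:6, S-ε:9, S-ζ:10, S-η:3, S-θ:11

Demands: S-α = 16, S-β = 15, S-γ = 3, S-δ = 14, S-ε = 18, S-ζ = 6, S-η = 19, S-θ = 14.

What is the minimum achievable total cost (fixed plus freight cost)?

Open {H2, H3, H4}: assign each demand point to its cheapest open site.
  S-α→H2 16×9=144, S-β→H3 15×3=45, S-γ→H2 3×7=21, S-δ→H2 14×2=28, S-ε→H3 18×3=54, S-ζ→H3 6×2=12, S-η→H4 19×3=57, S-θ→H2 14×8=112
  freight cost 473, fixed 191 → total 664.
Compare {H2, H3}: freight cost 530 + fixed 143 = 673.
Compare {H3, H4}: freight cost 585 + fixed 117 = 702.
Compare {H2, H4}: freight cost 602 + fixed 122 = 724.
All other subsets cost ≥ 673. Minimum total cost: 664.

664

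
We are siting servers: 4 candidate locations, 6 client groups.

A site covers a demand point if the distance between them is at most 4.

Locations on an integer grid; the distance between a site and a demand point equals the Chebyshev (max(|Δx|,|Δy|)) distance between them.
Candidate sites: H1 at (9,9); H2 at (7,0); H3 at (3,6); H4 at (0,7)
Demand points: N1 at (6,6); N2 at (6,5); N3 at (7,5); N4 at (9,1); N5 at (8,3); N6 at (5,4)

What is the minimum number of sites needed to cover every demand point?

2

Coverage sets (demand points within 4 of each site):
  H1: {N1, N2, N3}
  H2: {N4, N5, N6}
  H3: {N1, N2, N3, N6}
  H4: {}
No single site covers all 6 demand points.
But {H1, H2} covers everything, so the minimum is 2.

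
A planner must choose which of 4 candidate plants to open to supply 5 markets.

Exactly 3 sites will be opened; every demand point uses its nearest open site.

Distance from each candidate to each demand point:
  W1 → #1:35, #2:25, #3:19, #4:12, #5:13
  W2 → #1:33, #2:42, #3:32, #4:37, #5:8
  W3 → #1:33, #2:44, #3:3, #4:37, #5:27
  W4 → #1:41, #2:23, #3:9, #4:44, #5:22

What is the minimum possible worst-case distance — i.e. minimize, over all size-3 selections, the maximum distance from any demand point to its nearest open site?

33

Open {W1, W2, W3}.
  Farthest demand point is #1 at distance 33 (to W2); all others are ≤ 33.
With {W1, W2, W4} the worst case is 33.
With {W1, W3, W4} the worst case is 33.
No size-3 selection achieves below 33.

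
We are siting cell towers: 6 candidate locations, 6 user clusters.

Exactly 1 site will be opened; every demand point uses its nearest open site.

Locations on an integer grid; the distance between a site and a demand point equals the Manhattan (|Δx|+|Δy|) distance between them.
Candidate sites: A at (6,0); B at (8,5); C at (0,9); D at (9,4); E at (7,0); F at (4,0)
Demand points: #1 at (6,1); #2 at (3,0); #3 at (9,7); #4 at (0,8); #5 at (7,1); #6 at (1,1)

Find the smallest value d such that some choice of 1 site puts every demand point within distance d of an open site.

Open {B}.
  Farthest demand point is #4 at distance 11 (to B); all others are ≤ 11.
With {F} the worst case is 12.
With {D} the worst case is 13.
No size-1 selection achieves below 11.

11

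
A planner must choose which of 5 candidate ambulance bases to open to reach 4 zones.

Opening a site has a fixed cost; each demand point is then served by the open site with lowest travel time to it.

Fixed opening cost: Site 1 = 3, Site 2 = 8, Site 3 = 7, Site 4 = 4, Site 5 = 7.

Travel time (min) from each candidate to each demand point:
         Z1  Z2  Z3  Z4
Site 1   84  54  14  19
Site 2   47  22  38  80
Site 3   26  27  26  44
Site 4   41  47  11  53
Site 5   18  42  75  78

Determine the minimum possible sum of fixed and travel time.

91

Open {Site 1, Site 2, Site 5}: assign each demand point to its cheapest open site.
  Z1→Site 5 18, Z2→Site 2 22, Z3→Site 1 14, Z4→Site 1 19
  travel time 73, fixed 18 → total 91.
Compare {Site 1, Site 2, Site 4, Site 5}: travel time 70 + fixed 22 = 92.
Compare {Site 1, Site 3, Site 5}: travel time 78 + fixed 17 = 95.
Compare {Site 1, Site 3}: travel time 86 + fixed 10 = 96.
All other subsets cost ≥ 92. Minimum total cost: 91.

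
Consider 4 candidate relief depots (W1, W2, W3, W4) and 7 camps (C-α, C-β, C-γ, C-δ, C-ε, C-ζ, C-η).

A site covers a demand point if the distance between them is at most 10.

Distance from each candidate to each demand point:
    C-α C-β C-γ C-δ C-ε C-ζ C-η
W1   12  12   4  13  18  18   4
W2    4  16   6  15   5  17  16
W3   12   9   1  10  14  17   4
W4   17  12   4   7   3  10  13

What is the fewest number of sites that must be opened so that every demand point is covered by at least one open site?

Coverage sets (demand points within 10 of each site):
  W1: {C-γ, C-η}
  W2: {C-α, C-γ, C-ε}
  W3: {C-β, C-γ, C-δ, C-η}
  W4: {C-γ, C-δ, C-ε, C-ζ}
No 2 sites suffice: every size-2 union leaves at least one demand point uncovered.
But {W2, W3, W4} covers everything, so the minimum is 3.

3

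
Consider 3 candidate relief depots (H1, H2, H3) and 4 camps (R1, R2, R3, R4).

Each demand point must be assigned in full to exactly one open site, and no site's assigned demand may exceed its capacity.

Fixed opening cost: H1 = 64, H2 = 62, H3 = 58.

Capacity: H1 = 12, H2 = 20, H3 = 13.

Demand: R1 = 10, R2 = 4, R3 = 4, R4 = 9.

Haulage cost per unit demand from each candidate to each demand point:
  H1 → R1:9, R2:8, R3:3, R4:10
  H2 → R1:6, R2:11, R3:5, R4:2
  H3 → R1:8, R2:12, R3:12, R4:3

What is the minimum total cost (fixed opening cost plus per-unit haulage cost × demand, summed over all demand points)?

Open {H1, H2}; cheapest assignment that respects the capacities:
  H1 (cap 12, load 8): R2, R3 — cost 4×8 + 4×3 = 44
  H2 (cap 20, load 19): R1, R4 — cost 10×6 + 9×2 = 78
  Shipping 122, fixed 126 → total 248.
  Any other capacity-feasible assignment to {H1, H2} ships for at least 122.
Compare {H2, H3}: its best feasible assignment gives total 271.
Compare {H1, H2, H3}: its best feasible assignment gives total 306.
Every other set of open sites that can feasibly serve all demand totals ≥ 271 even under its best assignment. Minimum: 248.

248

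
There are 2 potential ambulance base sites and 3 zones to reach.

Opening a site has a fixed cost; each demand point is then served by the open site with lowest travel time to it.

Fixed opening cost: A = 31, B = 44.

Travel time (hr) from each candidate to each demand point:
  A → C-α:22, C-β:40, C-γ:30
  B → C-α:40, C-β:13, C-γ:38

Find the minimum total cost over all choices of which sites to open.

123

Open {A}: assign each demand point to its cheapest open site.
  C-α→A 22, C-β→A 40, C-γ→A 30
  travel time 92, fixed 31 → total 123.
Compare {B}: travel time 91 + fixed 44 = 135.
Compare {A, B}: travel time 65 + fixed 75 = 140.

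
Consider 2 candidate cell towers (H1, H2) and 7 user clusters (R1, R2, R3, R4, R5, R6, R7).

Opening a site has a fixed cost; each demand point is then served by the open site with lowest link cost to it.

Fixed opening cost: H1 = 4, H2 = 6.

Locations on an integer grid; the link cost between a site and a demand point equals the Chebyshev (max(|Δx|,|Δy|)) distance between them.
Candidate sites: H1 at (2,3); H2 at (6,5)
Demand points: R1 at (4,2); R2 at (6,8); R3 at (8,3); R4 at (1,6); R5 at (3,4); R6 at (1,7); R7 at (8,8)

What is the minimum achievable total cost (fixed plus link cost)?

28

Open {H1, H2}: assign each demand point to its cheapest open site.
  R1→H1 2, R2→H2 3, R3→H2 2, R4→H1 3, R5→H1 1, R6→H1 4, R7→H2 3
  link cost 18, fixed 10 → total 28.
Compare {H2}: link cost 24 + fixed 6 = 30.
Compare {H1}: link cost 27 + fixed 4 = 31.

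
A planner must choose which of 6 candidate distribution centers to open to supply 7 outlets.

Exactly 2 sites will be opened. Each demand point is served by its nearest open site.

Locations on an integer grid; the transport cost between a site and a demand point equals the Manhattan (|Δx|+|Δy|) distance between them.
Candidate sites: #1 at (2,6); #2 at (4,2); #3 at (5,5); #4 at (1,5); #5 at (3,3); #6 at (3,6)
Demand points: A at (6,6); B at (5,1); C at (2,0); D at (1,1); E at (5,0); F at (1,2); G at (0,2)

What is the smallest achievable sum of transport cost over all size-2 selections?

Open {#2, #3}.
  A→#3 2, B→#2 2, C→#2 4, D→#2 4, E→#2 3, F→#2 3, G→#2 4  ⇒ total 22.
Compare {#2, #6}: total 23.
Compare {#1, #2}: total 24.
No size-2 selection does better; minimum is 22.

22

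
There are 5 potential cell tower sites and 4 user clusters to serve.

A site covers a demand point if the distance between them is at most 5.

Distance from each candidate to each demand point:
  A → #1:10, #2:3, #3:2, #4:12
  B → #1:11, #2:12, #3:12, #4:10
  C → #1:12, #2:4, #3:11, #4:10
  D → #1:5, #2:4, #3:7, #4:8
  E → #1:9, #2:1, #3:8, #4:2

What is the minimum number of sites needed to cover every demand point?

3

Coverage sets (demand points within 5 of each site):
  A: {#2, #3}
  B: {}
  C: {#2}
  D: {#1, #2}
  E: {#2, #4}
No 2 sites suffice: every size-2 union leaves at least one demand point uncovered.
But {A, D, E} covers everything, so the minimum is 3.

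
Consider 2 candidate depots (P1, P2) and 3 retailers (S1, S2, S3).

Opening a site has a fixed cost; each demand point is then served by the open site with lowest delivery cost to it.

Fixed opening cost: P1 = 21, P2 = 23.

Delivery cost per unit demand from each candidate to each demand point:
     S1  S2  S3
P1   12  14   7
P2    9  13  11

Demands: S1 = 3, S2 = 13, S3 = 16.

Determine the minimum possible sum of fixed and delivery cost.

Open {P1}: assign each demand point to its cheapest open site.
  S1→P1 3×12=36, S2→P1 13×14=182, S3→P1 16×7=112
  delivery cost 330, fixed 21 → total 351.
Compare {P1, P2}: delivery cost 308 + fixed 44 = 352.
Compare {P2}: delivery cost 372 + fixed 23 = 395.

351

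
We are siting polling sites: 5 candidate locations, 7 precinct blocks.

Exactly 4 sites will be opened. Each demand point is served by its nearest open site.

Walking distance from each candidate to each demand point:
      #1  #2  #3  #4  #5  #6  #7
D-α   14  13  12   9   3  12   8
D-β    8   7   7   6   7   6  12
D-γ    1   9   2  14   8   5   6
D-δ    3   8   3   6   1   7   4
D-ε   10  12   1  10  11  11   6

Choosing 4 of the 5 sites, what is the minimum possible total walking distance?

Open {D-β, D-γ, D-δ, D-ε}.
  #1→D-γ 1, #2→D-β 7, #3→D-ε 1, #4→D-β 6, #5→D-δ 1, #6→D-γ 5, #7→D-δ 4  ⇒ total 25.
Compare {D-α, D-β, D-γ, D-δ}: total 26.
Compare {D-α, D-γ, D-δ, D-ε}: total 26.
No size-4 selection does better; minimum is 25.

25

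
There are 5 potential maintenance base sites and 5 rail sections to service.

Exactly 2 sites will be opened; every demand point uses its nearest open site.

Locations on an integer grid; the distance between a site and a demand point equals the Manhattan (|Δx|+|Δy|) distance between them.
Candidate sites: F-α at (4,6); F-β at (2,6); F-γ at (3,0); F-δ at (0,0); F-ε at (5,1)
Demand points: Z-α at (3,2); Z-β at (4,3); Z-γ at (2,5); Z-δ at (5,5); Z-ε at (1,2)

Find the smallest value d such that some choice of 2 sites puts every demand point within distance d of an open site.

4

Open {F-α, F-γ}.
  Farthest demand point is Z-ε at distance 4 (to F-γ); all others are ≤ 4.
With {F-β, F-γ} the worst case is 4.
With {F-α, F-β} the worst case is 5.
No size-2 selection achieves below 4.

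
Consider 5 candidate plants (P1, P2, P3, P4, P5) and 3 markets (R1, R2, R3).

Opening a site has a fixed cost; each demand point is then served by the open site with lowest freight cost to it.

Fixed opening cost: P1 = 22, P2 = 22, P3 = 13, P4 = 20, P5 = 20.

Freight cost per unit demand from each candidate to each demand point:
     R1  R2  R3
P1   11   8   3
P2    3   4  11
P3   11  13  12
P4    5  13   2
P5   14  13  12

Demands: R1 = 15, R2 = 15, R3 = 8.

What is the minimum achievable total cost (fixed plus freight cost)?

Open {P2, P4}: assign each demand point to its cheapest open site.
  R1→P2 15×3=45, R2→P2 15×4=60, R3→P4 8×2=16
  freight cost 121, fixed 42 → total 163.
Compare {P1, P2}: freight cost 129 + fixed 44 = 173.
Compare {P2, P3, P4}: freight cost 121 + fixed 55 = 176.
Compare {P2, P4, P5}: freight cost 121 + fixed 62 = 183.
All other subsets cost ≥ 173. Minimum total cost: 163.

163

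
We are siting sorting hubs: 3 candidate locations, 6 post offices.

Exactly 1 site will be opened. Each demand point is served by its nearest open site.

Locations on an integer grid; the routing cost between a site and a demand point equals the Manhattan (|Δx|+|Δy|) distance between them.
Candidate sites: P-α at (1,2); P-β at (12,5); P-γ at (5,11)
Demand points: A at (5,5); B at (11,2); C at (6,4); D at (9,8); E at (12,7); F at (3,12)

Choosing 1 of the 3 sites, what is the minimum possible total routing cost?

Open {P-β}.
  A→P-β 7, B→P-β 4, C→P-β 7, D→P-β 6, E→P-β 2, F→P-β 16  ⇒ total 42.
Compare {P-γ}: total 50.
Compare {P-α}: total 66.

42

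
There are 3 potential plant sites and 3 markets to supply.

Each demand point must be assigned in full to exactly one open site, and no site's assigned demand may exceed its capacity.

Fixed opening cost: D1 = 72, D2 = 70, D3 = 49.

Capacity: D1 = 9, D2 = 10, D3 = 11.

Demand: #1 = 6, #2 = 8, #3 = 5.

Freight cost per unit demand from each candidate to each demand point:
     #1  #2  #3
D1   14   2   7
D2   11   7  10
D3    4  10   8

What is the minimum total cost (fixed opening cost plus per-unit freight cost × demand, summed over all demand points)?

Open {D1, D3}; cheapest assignment that respects the capacities:
  D1 (cap 9, load 8): #2 — cost 8×2 = 16
  D3 (cap 11, load 11): #1, #3 — cost 6×4 + 5×8 = 64
  Shipping 80, fixed 121 → total 201.
  Any other capacity-feasible assignment to {D1, D3} ships for at least 80.
Compare {D2, D3}: its best feasible assignment gives total 239.
Compare {D1, D2, D3}: its best feasible assignment gives total 271.
Every other set of open sites that can feasibly serve all demand totals ≥ 239 even under its best assignment. Minimum: 201.

201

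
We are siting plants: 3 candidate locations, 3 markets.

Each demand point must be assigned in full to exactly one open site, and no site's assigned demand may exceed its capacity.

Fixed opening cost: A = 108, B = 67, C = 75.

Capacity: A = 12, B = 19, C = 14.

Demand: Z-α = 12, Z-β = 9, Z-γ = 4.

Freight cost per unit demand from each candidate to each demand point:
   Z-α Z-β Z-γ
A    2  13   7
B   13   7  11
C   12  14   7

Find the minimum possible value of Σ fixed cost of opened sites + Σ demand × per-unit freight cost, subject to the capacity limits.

306

Open {A, B}; cheapest assignment that respects the capacities:
  A (cap 12, load 12): Z-α — cost 12×2 = 24
  B (cap 19, load 13): Z-β, Z-γ — cost 9×7 + 4×11 = 107
  Shipping 131, fixed 175 → total 306.
  Any other capacity-feasible assignment to {A, B} ships for at least 131.
Compare {A, C}: its best feasible assignment gives total 361.
Compare {A, B, C}: its best feasible assignment gives total 365.
Every other set of open sites that can feasibly serve all demand totals ≥ 361 even under its best assignment. Minimum: 306.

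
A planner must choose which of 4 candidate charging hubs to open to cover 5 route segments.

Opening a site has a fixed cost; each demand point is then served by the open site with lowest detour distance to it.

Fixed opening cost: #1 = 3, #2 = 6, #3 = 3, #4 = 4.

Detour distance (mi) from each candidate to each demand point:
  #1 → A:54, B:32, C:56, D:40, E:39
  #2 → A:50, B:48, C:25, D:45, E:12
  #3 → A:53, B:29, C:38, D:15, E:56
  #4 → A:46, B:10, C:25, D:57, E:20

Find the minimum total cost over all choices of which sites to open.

Open {#2, #3, #4}: assign each demand point to its cheapest open site.
  A→#4 46, B→#4 10, C→#2 25, D→#3 15, E→#2 12
  detour distance 108, fixed 13 → total 121.
Compare {#3, #4}: detour distance 116 + fixed 7 = 123.
Compare {#1, #2, #3, #4}: detour distance 108 + fixed 16 = 124.
Compare {#1, #3, #4}: detour distance 116 + fixed 10 = 126.
All other subsets cost ≥ 123. Minimum total cost: 121.

121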